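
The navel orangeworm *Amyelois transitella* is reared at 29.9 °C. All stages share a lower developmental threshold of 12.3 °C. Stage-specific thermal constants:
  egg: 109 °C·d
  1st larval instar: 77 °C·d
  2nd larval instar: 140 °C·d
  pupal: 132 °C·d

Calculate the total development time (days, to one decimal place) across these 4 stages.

26.0 days

Daily accumulation at 29.9 °C = 29.9 − 12.3 = 17.6 DD/day.
Total K = 109 + 77 + 140 + 132 = 458 DD.
Total duration = 458 / 17.6 = 26.023 ≈ 26.0 days.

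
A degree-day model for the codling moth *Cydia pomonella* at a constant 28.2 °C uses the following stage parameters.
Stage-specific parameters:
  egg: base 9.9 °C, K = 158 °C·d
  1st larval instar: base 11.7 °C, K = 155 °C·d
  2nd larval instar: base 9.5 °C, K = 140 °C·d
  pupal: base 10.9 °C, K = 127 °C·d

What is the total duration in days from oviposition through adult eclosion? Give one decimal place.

egg: 158 / (28.2 − 9.9) = 158 / 18.3 = 8.634 d.
1st larval instar: 155 / (28.2 − 11.7) = 155 / 16.5 = 9.394 d.
2nd larval instar: 140 / (28.2 − 9.5) = 140 / 18.7 = 7.487 d.
pupal: 127 / (28.2 − 10.9) = 127 / 17.3 = 7.341 d.
Sum = 32.855 ≈ 32.9 days.

32.9 days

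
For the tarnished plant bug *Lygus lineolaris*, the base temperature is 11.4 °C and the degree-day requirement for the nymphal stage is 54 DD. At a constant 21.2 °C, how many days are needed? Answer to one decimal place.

Daily accumulation = 21.2 − 11.4 = 9.8 DD/day.
Duration = 54 / 9.8 = 5.510 ≈ 5.5 days.

5.5 days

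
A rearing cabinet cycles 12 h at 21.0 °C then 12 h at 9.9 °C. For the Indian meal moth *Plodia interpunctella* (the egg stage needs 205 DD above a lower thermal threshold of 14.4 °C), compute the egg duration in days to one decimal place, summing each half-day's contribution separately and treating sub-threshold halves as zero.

Day half: max(0, 21.0 − 14.4) × 0.5 = 6.6 × 0.5 = 3.30 DD.
Night half: max(0, 9.9 − 14.4) × 0.5 = 0.0 × 0.5 = 0.00 DD.
Per 24 h: 3.30 DD/day.
Duration = 205 / 3.30 = 62.121 ≈ 62.1 days.

62.1 days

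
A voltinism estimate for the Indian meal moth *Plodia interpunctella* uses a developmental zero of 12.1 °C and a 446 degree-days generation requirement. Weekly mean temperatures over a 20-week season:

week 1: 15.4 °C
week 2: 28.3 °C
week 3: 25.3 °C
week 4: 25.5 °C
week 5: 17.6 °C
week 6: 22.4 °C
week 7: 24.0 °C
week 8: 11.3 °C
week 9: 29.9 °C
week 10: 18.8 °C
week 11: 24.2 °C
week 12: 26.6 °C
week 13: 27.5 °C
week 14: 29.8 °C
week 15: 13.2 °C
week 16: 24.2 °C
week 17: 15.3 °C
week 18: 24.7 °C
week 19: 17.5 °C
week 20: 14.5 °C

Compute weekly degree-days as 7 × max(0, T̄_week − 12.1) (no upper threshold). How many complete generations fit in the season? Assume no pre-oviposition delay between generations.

3 generations

Weekly DD (7 × max(0, T̄ − 12.1)): 23.1, 113.4, 92.4, 93.8, 38.5, 72.1, 83.3, 0.0, 124.6, 46.9, 84.7, 101.5, 107.8, 123.9, 7.7, 84.7, 22.4, 88.2, 37.8, 16.8.
Season total = 1363.6 DD.
Complete generations = ⌊1363.6 / 446⌋ = 3.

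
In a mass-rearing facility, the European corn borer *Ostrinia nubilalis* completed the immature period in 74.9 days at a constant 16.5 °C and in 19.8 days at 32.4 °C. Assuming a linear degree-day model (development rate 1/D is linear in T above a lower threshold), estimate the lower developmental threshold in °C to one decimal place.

10.8 °C

Under the model K = D·(T − T_b), so D₁·(T₁ − T_b) = D₂·(T₂ − T_b).
74.9·(16.5 − T_b) = 19.8·(32.4 − T_b)
T_b = (74.9·16.5 − 19.8·32.4) / (74.9 − 19.8) = 594.33 / 55.1 = 10.786 °C ≈ 10.8 °C.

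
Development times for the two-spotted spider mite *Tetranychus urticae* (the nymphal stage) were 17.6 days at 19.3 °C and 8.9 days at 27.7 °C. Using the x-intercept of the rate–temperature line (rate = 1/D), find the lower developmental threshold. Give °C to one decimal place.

Under the model K = D·(T − T_b), so D₁·(T₁ − T_b) = D₂·(T₂ − T_b).
17.6·(19.3 − T_b) = 8.9·(27.7 − T_b)
T_b = (17.6·19.3 − 8.9·27.7) / (17.6 − 8.9) = 93.15 / 8.7 = 10.707 °C ≈ 10.7 °C.

10.7 °C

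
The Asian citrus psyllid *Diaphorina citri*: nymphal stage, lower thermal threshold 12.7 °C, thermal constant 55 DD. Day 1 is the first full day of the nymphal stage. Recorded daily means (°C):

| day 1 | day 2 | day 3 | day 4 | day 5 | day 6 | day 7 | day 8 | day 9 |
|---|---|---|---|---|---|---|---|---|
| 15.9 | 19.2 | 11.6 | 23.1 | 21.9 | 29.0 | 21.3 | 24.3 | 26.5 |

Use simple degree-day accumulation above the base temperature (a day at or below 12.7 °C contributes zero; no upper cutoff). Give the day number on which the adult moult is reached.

Daily DD above 12.7 °C: 3.2, 6.5, 0.0, 10.4, 9.2, 16.3, 8.6, 11.6, 13.8.
Cumulative: 3.2, 9.7, 9.7, 20.1, 29.3, 45.6, 54.2, 65.8, 79.6.
The total first reaches 55 DD on day 8.

day 8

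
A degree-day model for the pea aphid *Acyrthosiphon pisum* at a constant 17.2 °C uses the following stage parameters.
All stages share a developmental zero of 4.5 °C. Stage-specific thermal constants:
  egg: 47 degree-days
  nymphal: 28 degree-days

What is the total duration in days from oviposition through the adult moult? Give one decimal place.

Daily accumulation at 17.2 °C = 17.2 − 4.5 = 12.7 DD/day.
Total K = 47 + 28 = 75 DD.
Total duration = 75 / 12.7 = 5.906 ≈ 5.9 days.

5.9 days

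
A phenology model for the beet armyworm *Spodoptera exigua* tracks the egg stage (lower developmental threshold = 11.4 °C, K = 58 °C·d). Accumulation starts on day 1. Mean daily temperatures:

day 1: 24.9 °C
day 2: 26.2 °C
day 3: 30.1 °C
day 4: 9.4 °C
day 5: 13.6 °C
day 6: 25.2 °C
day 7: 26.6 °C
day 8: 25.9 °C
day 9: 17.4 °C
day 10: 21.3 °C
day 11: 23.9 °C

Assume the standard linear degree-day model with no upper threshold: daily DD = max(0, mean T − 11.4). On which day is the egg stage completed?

Daily DD above 11.4 °C: 13.5, 14.8, 18.7, 0.0, 2.2, 13.8, 15.2, 14.5, 6.0, 9.9, 12.5.
Cumulative: 13.5, 28.3, 47.0, 47.0, 49.2, 63.0, 78.2, 92.7, 98.7, 108.6, 121.1.
The total first reaches 58 DD on day 6.

day 6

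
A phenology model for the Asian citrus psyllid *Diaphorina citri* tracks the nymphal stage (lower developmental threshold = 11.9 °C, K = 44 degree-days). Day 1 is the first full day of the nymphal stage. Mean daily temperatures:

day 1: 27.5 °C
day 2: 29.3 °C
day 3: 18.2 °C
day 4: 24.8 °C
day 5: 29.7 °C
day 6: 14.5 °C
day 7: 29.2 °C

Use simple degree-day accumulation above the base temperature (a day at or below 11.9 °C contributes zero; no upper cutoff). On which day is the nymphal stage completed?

Daily DD above 11.9 °C: 15.6, 17.4, 6.3, 12.9, 17.8, 2.6, 17.3.
Cumulative: 15.6, 33.0, 39.3, 52.2, 70.0, 72.6, 89.9.
The total first reaches 44 DD on day 4.

day 4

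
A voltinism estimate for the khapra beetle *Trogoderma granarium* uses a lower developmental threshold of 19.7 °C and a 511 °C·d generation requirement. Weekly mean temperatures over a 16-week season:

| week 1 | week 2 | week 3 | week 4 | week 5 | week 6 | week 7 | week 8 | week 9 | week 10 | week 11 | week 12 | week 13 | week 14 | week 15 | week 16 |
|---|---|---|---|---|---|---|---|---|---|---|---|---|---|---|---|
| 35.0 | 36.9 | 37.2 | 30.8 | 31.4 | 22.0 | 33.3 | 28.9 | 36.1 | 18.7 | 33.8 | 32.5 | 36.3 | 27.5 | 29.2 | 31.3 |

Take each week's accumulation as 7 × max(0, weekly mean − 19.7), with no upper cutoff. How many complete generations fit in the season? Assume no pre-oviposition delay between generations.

Weekly DD (7 × max(0, T̄ − 19.7)): 107.1, 120.4, 122.5, 77.7, 81.9, 16.1, 95.2, 64.4, 114.8, 0.0, 98.7, 89.6, 116.2, 54.6, 66.5, 81.2.
Season total = 1306.9 DD.
Complete generations = ⌊1306.9 / 511⌋ = 2.

2 generations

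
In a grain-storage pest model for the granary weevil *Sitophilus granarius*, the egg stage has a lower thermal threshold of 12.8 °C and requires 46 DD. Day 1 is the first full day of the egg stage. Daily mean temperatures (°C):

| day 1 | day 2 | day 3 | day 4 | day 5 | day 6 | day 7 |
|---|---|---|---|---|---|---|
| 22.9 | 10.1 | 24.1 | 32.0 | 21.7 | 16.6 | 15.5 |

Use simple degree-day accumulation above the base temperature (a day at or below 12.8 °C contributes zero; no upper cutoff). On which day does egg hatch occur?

Daily DD above 12.8 °C: 10.1, 0.0, 11.3, 19.2, 8.9, 3.8, 2.7.
Cumulative: 10.1, 10.1, 21.4, 40.6, 49.5, 53.3, 56.0.
The total first reaches 46 DD on day 5.

day 5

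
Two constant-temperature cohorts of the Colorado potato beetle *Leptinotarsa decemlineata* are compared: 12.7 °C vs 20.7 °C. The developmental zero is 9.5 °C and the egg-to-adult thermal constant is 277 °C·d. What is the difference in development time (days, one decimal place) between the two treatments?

At 12.7 °C: 277 / (12.7 − 9.5) = 277 / 3.2 = 86.563 d.
At 20.7 °C: 277 / (20.7 − 9.5) = 277 / 11.2 = 24.732 d.
Difference = |86.563 − 24.732| = 61.830 ≈ 61.8 days.

61.8 days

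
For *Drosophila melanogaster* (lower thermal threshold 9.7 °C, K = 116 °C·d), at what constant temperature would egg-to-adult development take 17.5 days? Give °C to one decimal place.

16.3 °C

Required daily accumulation = 116 / 17.5 = 6.629 DD/day.
T = T_base + 6.629 = 9.7 + 6.629 = 16.329 ≈ 16.3 °C.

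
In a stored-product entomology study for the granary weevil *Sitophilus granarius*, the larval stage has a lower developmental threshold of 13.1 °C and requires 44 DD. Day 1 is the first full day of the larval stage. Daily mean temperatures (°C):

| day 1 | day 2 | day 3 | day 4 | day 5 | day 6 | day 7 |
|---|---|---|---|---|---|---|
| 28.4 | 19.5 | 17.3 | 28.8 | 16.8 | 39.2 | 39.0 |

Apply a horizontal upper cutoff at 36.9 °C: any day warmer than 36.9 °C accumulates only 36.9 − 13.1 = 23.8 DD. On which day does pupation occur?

Daily DD above 13.1 °C (capped at 23.8): 15.3, 6.4, 4.2, 15.7, 3.7, 23.8, 23.8.
Cumulative: 15.3, 21.7, 25.9, 41.6, 45.3, 69.1, 92.9.
The total first reaches 44 DD on day 5.

day 5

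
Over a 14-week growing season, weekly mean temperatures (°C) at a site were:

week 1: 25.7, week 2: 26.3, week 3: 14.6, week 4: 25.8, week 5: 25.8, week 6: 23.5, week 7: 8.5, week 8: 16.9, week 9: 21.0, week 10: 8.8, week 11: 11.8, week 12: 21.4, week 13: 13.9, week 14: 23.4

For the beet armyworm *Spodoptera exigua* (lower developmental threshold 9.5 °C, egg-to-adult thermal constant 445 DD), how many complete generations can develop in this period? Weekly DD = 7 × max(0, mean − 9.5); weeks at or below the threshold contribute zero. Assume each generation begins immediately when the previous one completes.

Weekly DD (7 × max(0, T̄ − 9.5)): 113.4, 117.6, 35.7, 114.1, 114.1, 98.0, 0.0, 51.8, 80.5, 0.0, 16.1, 83.3, 30.8, 97.3.
Season total = 952.7 DD.
Complete generations = ⌊952.7 / 445⌋ = 2.

2 generations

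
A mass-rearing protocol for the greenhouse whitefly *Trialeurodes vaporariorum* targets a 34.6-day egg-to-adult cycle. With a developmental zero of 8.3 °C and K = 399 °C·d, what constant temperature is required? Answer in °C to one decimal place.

19.8 °C

Required daily accumulation = 399 / 34.6 = 11.532 DD/day.
T = T_base + 11.532 = 8.3 + 11.532 = 19.832 ≈ 19.8 °C.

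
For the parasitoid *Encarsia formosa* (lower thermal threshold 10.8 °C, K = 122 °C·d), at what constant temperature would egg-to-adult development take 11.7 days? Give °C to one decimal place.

21.2 °C

Required daily accumulation = 122 / 11.7 = 10.427 DD/day.
T = T_base + 10.427 = 10.8 + 10.427 = 21.227 ≈ 21.2 °C.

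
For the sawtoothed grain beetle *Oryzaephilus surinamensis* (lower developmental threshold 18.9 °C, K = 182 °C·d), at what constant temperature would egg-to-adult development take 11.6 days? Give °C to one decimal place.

34.6 °C

Required daily accumulation = 182 / 11.6 = 15.690 DD/day.
T = T_base + 15.690 = 18.9 + 15.690 = 34.590 ≈ 34.6 °C.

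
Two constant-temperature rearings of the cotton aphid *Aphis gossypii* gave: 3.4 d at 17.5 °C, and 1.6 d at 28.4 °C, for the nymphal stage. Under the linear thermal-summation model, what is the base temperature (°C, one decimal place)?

Equal thermal constants: D₁(T₁ − T_b) = D₂(T₂ − T_b).
3.4·(17.5 − T_b) = 1.6·(28.4 − T_b)
T_b = (3.4·17.5 − 1.6·28.4) / (3.4 − 1.6) = 14.06 / 1.8 = 7.811 °C ≈ 7.8 °C.

7.8 °C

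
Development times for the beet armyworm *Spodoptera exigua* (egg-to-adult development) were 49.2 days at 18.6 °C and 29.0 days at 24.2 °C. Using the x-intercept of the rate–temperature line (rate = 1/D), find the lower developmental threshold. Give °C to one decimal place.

Under the model K = D·(T − T_b), so D₁·(T₁ − T_b) = D₂·(T₂ − T_b).
49.2·(18.6 − T_b) = 29.0·(24.2 − T_b)
T_b = (49.2·18.6 − 29.0·24.2) / (49.2 − 29.0) = 213.32 / 20.2 = 10.560 °C ≈ 10.6 °C.

10.6 °C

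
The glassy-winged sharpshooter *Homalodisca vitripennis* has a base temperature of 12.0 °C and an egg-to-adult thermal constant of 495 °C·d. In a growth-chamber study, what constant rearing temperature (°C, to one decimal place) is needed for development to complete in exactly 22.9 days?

33.6 °C

Required daily accumulation = 495 / 22.9 = 21.616 DD/day.
T = T_base + 21.616 = 12.0 + 21.616 = 33.616 ≈ 33.6 °C.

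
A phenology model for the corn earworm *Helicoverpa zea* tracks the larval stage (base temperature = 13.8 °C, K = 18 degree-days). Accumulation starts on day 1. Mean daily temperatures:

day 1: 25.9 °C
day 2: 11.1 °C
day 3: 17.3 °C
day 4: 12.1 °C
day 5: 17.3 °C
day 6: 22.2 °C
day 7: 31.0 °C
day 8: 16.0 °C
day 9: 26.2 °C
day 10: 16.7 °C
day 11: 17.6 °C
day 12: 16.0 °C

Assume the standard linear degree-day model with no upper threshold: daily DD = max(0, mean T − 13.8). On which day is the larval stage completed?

Daily DD above 13.8 °C: 12.1, 0.0, 3.5, 0.0, 3.5, 8.4, 17.2, 2.2, 12.4, 2.9, 3.8, 2.2.
Cumulative: 12.1, 12.1, 15.6, 15.6, 19.1, 27.5, 44.7, 46.9, 59.3, 62.2, 66.0, 68.2.
The total first reaches 18 DD on day 5.

day 5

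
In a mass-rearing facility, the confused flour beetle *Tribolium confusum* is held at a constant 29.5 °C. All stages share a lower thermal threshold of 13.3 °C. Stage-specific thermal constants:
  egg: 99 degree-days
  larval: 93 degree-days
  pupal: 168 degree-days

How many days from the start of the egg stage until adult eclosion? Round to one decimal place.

22.2 days

Daily accumulation at 29.5 °C = 29.5 − 13.3 = 16.2 DD/day.
Total K = 99 + 93 + 168 = 360 DD.
Total duration = 360 / 16.2 = 22.222 ≈ 22.2 days.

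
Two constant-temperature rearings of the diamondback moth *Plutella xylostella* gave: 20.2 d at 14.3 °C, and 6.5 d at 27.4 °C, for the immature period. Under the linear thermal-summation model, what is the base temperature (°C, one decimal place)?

Equal thermal constants: D₁(T₁ − T_b) = D₂(T₂ − T_b).
20.2·(14.3 − T_b) = 6.5·(27.4 − T_b)
T_b = (20.2·14.3 − 6.5·27.4) / (20.2 − 6.5) = 110.76 / 13.7 = 8.085 °C ≈ 8.1 °C.

8.1 °C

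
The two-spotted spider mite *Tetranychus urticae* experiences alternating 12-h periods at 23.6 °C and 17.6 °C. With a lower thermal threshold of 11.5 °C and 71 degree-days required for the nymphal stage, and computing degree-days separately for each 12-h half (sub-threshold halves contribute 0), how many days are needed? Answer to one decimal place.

7.8 days

Day half: max(0, 23.6 − 11.5) × 0.5 = 12.1 × 0.5 = 6.05 DD.
Night half: max(0, 17.6 − 11.5) × 0.5 = 6.1 × 0.5 = 3.05 DD.
Per 24 h: 9.10 DD/day.
Duration = 71 / 9.10 = 7.802 ≈ 7.8 days.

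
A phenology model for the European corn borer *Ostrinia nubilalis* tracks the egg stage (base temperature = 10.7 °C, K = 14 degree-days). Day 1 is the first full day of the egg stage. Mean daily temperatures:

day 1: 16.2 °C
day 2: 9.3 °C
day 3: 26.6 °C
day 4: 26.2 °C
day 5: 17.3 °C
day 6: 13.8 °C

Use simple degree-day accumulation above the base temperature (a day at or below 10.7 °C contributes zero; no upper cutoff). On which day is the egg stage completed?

Daily DD above 10.7 °C: 5.5, 0.0, 15.9, 15.5, 6.6, 3.1.
Cumulative: 5.5, 5.5, 21.4, 36.9, 43.5, 46.6.
The total first reaches 14 DD on day 3.

day 3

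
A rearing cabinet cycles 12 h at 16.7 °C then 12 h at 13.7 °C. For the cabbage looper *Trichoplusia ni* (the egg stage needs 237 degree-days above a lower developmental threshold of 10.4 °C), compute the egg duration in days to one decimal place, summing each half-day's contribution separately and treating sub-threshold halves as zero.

Day half: max(0, 16.7 − 10.4) × 0.5 = 6.3 × 0.5 = 3.15 DD.
Night half: max(0, 13.7 − 10.4) × 0.5 = 3.3 × 0.5 = 1.65 DD.
Per 24 h: 4.80 DD/day.
Duration = 237 / 4.80 = 49.375 ≈ 49.4 days.

49.4 days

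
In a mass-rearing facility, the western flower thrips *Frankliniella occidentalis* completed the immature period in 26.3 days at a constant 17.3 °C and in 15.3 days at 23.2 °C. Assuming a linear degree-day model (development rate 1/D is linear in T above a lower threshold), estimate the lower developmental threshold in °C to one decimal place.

Linear rate model ⇒ the product D·(T − T_b) is constant across temperatures.
26.3·(17.3 − T_b) = 15.3·(23.2 − T_b)
T_b = (26.3·17.3 − 15.3·23.2) / (26.3 − 15.3) = 100.03 / 11.0 = 9.094 °C ≈ 9.1 °C.

9.1 °C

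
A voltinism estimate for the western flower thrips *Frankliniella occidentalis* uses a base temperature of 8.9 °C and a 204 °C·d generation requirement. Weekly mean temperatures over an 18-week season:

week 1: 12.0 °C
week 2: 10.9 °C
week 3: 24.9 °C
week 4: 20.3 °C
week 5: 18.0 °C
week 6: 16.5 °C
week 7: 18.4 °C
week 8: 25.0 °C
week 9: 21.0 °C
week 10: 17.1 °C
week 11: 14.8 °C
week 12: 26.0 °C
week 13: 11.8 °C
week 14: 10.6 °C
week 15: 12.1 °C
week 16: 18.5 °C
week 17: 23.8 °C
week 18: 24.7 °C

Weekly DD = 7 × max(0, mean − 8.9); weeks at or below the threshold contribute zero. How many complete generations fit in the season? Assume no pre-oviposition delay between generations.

5 generations

Weekly DD (7 × max(0, T̄ − 8.9)): 21.7, 14.0, 112.0, 79.8, 63.7, 53.2, 66.5, 112.7, 84.7, 57.4, 41.3, 119.7, 20.3, 11.9, 22.4, 67.2, 104.3, 110.6.
Season total = 1163.4 DD.
Complete generations = ⌊1163.4 / 204⌋ = 5.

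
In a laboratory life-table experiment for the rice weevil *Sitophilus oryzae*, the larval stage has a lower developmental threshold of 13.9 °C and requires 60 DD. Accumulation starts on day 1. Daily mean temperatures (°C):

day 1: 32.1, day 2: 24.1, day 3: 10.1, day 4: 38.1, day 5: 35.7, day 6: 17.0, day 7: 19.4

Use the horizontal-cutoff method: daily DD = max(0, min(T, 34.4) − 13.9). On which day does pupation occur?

Daily DD above 13.9 °C (capped at 20.5): 18.2, 10.2, 0.0, 20.5, 20.5, 3.1, 5.5.
Cumulative: 18.2, 28.4, 28.4, 48.9, 69.4, 72.5, 78.0.
The total first reaches 60 DD on day 5.

day 5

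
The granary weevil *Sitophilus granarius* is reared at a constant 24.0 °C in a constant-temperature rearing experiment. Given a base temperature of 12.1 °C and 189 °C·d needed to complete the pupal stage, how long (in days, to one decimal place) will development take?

Daily accumulation = 24.0 − 12.1 = 11.9 DD/day.
Duration = 189 / 11.9 = 15.882 ≈ 15.9 days.

15.9 days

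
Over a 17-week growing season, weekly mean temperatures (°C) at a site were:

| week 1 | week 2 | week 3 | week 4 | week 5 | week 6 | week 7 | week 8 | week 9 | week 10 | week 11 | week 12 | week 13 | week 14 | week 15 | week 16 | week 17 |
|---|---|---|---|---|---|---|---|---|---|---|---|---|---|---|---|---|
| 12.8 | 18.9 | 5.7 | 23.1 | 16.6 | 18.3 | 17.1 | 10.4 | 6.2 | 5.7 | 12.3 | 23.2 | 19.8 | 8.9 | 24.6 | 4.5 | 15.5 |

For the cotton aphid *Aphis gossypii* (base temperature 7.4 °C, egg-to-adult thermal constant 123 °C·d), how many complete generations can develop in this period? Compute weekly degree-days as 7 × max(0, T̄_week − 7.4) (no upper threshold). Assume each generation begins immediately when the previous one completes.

Weekly DD (7 × max(0, T̄ − 7.4)): 37.8, 80.5, 0.0, 109.9, 64.4, 76.3, 67.9, 21.0, 0.0, 0.0, 34.3, 110.6, 86.8, 10.5, 120.4, 0.0, 56.7.
Season total = 877.1 DD.
Complete generations = ⌊877.1 / 123⌋ = 7.

7 generations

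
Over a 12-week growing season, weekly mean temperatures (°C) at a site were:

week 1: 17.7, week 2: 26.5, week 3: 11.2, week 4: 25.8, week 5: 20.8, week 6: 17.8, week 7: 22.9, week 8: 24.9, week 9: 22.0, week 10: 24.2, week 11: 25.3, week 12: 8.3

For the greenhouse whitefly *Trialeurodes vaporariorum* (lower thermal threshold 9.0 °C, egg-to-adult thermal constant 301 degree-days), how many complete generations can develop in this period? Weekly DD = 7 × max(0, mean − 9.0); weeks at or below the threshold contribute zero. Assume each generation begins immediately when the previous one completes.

3 generations

Weekly DD (7 × max(0, T̄ − 9.0)): 60.9, 122.5, 15.4, 117.6, 82.6, 61.6, 97.3, 111.3, 91.0, 106.4, 114.1, 0.0.
Season total = 980.7 DD.
Complete generations = ⌊980.7 / 301⌋ = 3.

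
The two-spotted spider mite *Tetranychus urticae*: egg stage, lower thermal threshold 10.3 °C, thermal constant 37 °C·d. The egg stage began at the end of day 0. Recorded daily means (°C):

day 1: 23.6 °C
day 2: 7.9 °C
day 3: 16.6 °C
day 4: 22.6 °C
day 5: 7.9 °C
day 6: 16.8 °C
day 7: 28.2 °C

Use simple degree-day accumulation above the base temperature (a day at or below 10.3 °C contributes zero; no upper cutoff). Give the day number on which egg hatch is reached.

Daily DD above 10.3 °C: 13.3, 0.0, 6.3, 12.3, 0.0, 6.5, 17.9.
Cumulative: 13.3, 13.3, 19.6, 31.9, 31.9, 38.4, 56.3.
The total first reaches 37 DD on day 6.

day 6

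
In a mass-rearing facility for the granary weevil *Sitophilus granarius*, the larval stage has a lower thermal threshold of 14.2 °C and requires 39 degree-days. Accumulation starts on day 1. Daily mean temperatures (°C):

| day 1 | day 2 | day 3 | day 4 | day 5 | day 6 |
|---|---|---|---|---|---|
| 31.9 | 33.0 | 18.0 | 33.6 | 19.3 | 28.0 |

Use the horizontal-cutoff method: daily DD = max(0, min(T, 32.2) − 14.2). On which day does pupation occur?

day 3

Daily DD above 14.2 °C (capped at 18.0): 17.7, 18.0, 3.8, 18.0, 5.1, 13.8.
Cumulative: 17.7, 35.7, 39.5, 57.5, 62.6, 76.4.
The total first reaches 39 DD on day 3.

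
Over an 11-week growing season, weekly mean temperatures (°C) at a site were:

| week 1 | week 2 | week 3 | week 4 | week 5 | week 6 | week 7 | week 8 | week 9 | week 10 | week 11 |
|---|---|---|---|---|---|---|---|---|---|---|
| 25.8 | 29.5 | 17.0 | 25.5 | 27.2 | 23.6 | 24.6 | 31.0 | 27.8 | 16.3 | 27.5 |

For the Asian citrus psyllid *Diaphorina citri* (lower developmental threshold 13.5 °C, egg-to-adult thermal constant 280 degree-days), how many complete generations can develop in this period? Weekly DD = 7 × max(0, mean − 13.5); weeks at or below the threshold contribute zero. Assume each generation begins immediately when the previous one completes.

3 generations

Weekly DD (7 × max(0, T̄ − 13.5)): 86.1, 112.0, 24.5, 84.0, 95.9, 70.7, 77.7, 122.5, 100.1, 19.6, 98.0.
Season total = 891.1 DD.
Complete generations = ⌊891.1 / 280⌋ = 3.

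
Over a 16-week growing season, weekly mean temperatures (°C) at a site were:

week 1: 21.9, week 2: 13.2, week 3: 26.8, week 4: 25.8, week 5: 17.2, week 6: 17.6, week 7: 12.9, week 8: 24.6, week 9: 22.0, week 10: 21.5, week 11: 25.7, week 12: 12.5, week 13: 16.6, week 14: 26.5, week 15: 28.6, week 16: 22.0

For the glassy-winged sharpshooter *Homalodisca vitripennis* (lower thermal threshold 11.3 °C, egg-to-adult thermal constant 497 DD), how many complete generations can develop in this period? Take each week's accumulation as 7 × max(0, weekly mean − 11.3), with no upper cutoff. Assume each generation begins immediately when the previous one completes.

Weekly DD (7 × max(0, T̄ − 11.3)): 74.2, 13.3, 108.5, 101.5, 41.3, 44.1, 11.2, 93.1, 74.9, 71.4, 100.8, 8.4, 37.1, 106.4, 121.1, 74.9.
Season total = 1082.2 DD.
Complete generations = ⌊1082.2 / 497⌋ = 2.

2 generations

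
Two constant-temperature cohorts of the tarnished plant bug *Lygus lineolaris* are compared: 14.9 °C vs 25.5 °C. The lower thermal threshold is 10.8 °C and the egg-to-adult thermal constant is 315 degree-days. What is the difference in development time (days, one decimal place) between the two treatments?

At 14.9 °C: 315 / (14.9 − 10.8) = 315 / 4.1 = 76.829 d.
At 25.5 °C: 315 / (25.5 − 10.8) = 315 / 14.7 = 21.429 d.
Difference = |76.829 − 21.429| = 55.401 ≈ 55.4 days.

55.4 days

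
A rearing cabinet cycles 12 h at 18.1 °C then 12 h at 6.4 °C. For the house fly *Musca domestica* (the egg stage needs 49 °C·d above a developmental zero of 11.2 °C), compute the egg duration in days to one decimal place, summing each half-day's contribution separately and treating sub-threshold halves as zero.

Day half: max(0, 18.1 − 11.2) × 0.5 = 6.9 × 0.5 = 3.45 DD.
Night half: max(0, 6.4 − 11.2) × 0.5 = 0.0 × 0.5 = 0.00 DD.
Per 24 h: 3.45 DD/day.
Duration = 49 / 3.45 = 14.203 ≈ 14.2 days.

14.2 days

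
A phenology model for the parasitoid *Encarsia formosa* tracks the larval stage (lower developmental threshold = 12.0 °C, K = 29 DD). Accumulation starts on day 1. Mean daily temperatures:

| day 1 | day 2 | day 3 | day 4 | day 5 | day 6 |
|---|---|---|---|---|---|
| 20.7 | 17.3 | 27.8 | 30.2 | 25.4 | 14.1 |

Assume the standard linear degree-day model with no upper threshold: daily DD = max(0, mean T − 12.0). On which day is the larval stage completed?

day 3

Daily DD above 12.0 °C: 8.7, 5.3, 15.8, 18.2, 13.4, 2.1.
Cumulative: 8.7, 14.0, 29.8, 48.0, 61.4, 63.5.
The total first reaches 29 DD on day 3.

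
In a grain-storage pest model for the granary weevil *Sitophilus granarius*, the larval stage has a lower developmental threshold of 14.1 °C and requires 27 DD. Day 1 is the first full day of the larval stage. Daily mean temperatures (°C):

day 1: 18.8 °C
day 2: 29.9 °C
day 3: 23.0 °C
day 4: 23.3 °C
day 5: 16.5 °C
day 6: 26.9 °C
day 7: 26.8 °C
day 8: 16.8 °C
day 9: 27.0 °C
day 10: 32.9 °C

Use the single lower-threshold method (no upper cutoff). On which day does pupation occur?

day 3

Daily DD above 14.1 °C: 4.7, 15.8, 8.9, 9.2, 2.4, 12.8, 12.7, 2.7, 12.9, 18.8.
Cumulative: 4.7, 20.5, 29.4, 38.6, 41.0, 53.8, 66.5, 69.2, 82.1, 100.9.
The total first reaches 27 DD on day 3.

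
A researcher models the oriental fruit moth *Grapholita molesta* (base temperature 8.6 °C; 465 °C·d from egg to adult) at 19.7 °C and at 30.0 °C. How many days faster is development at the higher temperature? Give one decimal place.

20.2 days

At 19.7 °C: 465 / (19.7 − 8.6) = 465 / 11.1 = 41.892 d.
At 30.0 °C: 465 / (30.0 − 8.6) = 465 / 21.4 = 21.729 d.
Difference = |41.892 − 21.729| = 20.163 ≈ 20.2 days.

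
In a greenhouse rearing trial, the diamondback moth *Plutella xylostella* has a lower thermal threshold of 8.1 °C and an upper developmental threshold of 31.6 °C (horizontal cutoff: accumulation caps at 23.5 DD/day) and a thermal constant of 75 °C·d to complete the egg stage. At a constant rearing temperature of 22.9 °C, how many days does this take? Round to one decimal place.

Daily accumulation = 22.9 − 8.1 = 14.8 DD/day.
Duration = 75 / 14.8 = 5.068 ≈ 5.1 days.

5.1 days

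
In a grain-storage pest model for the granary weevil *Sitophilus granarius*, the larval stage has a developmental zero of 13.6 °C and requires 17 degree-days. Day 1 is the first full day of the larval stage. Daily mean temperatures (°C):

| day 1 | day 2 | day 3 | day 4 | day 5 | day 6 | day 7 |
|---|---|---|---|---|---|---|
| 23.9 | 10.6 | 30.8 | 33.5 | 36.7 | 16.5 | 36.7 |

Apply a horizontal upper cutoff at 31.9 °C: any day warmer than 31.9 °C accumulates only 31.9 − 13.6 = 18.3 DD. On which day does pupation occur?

day 3

Daily DD above 13.6 °C (capped at 18.3): 10.3, 0.0, 17.2, 18.3, 18.3, 2.9, 18.3.
Cumulative: 10.3, 10.3, 27.5, 45.8, 64.1, 67.0, 85.3.
The total first reaches 17 DD on day 3.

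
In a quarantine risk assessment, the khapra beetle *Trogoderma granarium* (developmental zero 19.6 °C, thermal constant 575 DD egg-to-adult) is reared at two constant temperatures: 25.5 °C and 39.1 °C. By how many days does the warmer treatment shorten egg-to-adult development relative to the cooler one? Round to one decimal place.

68.0 days

At 25.5 °C: 575 / (25.5 − 19.6) = 575 / 5.9 = 97.458 d.
At 39.1 °C: 575 / (39.1 − 19.6) = 575 / 19.5 = 29.487 d.
Difference = |97.458 − 29.487| = 67.970 ≈ 68.0 days.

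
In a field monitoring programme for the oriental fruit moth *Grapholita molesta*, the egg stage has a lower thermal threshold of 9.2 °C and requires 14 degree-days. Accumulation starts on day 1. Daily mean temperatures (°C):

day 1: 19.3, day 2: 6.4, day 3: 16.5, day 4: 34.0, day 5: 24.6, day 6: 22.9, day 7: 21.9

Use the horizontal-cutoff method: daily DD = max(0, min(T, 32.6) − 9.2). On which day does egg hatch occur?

day 3

Daily DD above 9.2 °C (capped at 23.4): 10.1, 0.0, 7.3, 23.4, 15.4, 13.7, 12.7.
Cumulative: 10.1, 10.1, 17.4, 40.8, 56.2, 69.9, 82.6.
The total first reaches 14 DD on day 3.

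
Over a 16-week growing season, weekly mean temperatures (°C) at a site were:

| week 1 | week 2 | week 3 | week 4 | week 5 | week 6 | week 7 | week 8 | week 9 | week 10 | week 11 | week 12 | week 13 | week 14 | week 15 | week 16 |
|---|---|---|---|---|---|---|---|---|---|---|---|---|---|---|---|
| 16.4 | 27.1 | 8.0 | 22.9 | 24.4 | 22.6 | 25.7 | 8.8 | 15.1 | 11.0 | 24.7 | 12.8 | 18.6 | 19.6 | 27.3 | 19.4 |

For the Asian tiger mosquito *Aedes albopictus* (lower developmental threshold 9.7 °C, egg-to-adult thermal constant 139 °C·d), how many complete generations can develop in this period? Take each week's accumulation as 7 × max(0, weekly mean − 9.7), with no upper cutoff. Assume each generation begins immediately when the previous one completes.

7 generations

Weekly DD (7 × max(0, T̄ − 9.7)): 46.9, 121.8, 0.0, 92.4, 102.9, 90.3, 112.0, 0.0, 37.8, 9.1, 105.0, 21.7, 62.3, 69.3, 123.2, 67.9.
Season total = 1062.6 DD.
Complete generations = ⌊1062.6 / 139⌋ = 7.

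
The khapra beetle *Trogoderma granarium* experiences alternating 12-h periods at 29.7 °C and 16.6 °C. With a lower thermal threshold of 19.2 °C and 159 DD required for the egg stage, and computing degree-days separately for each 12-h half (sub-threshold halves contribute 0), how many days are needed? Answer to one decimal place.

30.3 days

Day half: max(0, 29.7 − 19.2) × 0.5 = 10.5 × 0.5 = 5.25 DD.
Night half: max(0, 16.6 − 19.2) × 0.5 = 0.0 × 0.5 = 0.00 DD.
Per 24 h: 5.25 DD/day.
Duration = 159 / 5.25 = 30.286 ≈ 30.3 days.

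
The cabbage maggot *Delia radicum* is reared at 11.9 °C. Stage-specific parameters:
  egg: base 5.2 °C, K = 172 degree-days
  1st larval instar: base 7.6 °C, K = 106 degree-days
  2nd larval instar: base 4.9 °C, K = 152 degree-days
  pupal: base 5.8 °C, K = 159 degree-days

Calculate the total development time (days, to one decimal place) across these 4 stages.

98.1 days

egg: 172 / (11.9 − 5.2) = 172 / 6.7 = 25.672 d.
1st larval instar: 106 / (11.9 − 7.6) = 106 / 4.3 = 24.651 d.
2nd larval instar: 152 / (11.9 − 4.9) = 152 / 7.0 = 21.714 d.
pupal: 159 / (11.9 − 5.8) = 159 / 6.1 = 26.066 d.
Sum = 98.103 ≈ 98.1 days.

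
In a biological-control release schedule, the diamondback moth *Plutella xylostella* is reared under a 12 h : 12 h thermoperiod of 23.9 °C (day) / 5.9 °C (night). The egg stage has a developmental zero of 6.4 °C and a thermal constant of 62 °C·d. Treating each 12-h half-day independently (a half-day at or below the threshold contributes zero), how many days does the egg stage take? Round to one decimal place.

Day half: max(0, 23.9 − 6.4) × 0.5 = 17.5 × 0.5 = 8.75 DD.
Night half: max(0, 5.9 − 6.4) × 0.5 = 0.0 × 0.5 = 0.00 DD.
Per 24 h: 8.75 DD/day.
Duration = 62 / 8.75 = 7.086 ≈ 7.1 days.

7.1 days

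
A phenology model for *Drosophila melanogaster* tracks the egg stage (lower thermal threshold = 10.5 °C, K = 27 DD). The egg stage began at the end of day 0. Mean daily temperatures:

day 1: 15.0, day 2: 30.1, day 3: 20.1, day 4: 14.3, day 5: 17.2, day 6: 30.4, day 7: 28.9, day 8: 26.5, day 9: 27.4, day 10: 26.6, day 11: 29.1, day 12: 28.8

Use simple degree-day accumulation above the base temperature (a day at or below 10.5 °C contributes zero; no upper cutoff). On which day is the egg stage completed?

day 3

Daily DD above 10.5 °C: 4.5, 19.6, 9.6, 3.8, 6.7, 19.9, 18.4, 16.0, 16.9, 16.1, 18.6, 18.3.
Cumulative: 4.5, 24.1, 33.7, 37.5, 44.2, 64.1, 82.5, 98.5, 115.4, 131.5, 150.1, 168.4.
The total first reaches 27 DD on day 3.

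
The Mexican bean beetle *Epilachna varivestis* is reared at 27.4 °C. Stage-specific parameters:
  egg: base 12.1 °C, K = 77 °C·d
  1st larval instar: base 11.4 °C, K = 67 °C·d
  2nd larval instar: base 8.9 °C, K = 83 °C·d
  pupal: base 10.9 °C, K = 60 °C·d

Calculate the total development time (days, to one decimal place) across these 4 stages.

egg: 77 / (27.4 − 12.1) = 77 / 15.3 = 5.033 d.
1st larval instar: 67 / (27.4 − 11.4) = 67 / 16.0 = 4.188 d.
2nd larval instar: 83 / (27.4 − 8.9) = 83 / 18.5 = 4.486 d.
pupal: 60 / (27.4 − 10.9) = 60 / 16.5 = 3.636 d.
Sum = 17.343 ≈ 17.3 days.

17.3 days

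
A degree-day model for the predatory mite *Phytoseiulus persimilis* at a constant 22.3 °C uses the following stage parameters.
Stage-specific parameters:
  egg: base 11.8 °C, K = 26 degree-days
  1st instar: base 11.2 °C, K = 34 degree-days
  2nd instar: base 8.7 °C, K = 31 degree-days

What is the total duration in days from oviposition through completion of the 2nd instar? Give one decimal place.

egg: 26 / (22.3 − 11.8) = 26 / 10.5 = 2.476 d.
1st instar: 34 / (22.3 − 11.2) = 34 / 11.1 = 3.063 d.
2nd instar: 31 / (22.3 − 8.7) = 31 / 13.6 = 2.279 d.
Sum = 7.819 ≈ 7.8 days.

7.8 days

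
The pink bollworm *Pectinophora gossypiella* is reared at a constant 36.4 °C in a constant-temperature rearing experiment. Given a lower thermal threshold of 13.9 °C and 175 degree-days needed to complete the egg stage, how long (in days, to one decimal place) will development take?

Daily accumulation = 36.4 − 13.9 = 22.5 DD/day.
Duration = 175 / 22.5 = 7.778 ≈ 7.8 days.

7.8 days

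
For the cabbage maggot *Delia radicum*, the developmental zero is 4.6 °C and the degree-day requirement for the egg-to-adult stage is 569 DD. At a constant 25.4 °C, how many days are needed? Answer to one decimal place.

27.4 days

Daily accumulation = 25.4 − 4.6 = 20.8 DD/day.
Duration = 569 / 20.8 = 27.356 ≈ 27.4 days.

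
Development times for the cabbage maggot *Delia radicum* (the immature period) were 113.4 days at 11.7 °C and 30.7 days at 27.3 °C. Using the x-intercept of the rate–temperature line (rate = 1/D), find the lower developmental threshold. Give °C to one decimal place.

5.9 °C

Under the model K = D·(T − T_b), so D₁·(T₁ − T_b) = D₂·(T₂ − T_b).
113.4·(11.7 − T_b) = 30.7·(27.3 − T_b)
T_b = (113.4·11.7 − 30.7·27.3) / (113.4 − 30.7) = 488.67 / 82.7 = 5.909 °C ≈ 5.9 °C.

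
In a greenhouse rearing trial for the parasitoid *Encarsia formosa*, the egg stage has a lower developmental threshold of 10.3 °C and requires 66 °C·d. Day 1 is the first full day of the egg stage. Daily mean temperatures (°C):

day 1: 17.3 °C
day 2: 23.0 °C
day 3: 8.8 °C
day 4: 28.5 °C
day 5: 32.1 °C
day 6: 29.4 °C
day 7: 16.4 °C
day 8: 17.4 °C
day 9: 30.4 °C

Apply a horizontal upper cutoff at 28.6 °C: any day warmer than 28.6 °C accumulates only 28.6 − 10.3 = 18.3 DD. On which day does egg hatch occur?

day 6

Daily DD above 10.3 °C (capped at 18.3): 7.0, 12.7, 0.0, 18.2, 18.3, 18.3, 6.1, 7.1, 18.3.
Cumulative: 7.0, 19.7, 19.7, 37.9, 56.2, 74.5, 80.6, 87.7, 106.0.
The total first reaches 66 DD on day 6.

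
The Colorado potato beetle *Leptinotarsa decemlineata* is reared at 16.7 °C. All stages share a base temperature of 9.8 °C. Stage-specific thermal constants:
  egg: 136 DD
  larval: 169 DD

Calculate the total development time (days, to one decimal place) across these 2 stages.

44.2 days

Daily accumulation at 16.7 °C = 16.7 − 9.8 = 6.9 DD/day.
Total K = 136 + 169 = 305 DD.
Total duration = 305 / 6.9 = 44.203 ≈ 44.2 days.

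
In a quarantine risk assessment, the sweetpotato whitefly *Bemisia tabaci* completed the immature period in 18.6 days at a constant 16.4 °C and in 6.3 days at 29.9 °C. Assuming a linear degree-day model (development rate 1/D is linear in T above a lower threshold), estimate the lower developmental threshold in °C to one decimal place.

9.5 °C

Equal thermal constants: D₁(T₁ − T_b) = D₂(T₂ − T_b).
18.6·(16.4 − T_b) = 6.3·(29.9 − T_b)
T_b = (18.6·16.4 − 6.3·29.9) / (18.6 − 6.3) = 116.67 / 12.3 = 9.485 °C ≈ 9.5 °C.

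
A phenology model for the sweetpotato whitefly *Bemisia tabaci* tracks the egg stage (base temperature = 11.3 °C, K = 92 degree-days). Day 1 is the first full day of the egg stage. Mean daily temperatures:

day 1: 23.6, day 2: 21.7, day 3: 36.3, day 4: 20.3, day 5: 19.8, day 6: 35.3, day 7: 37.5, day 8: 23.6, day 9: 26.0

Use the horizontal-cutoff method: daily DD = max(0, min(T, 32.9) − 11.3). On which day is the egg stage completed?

day 7

Daily DD above 11.3 °C (capped at 21.6): 12.3, 10.4, 21.6, 9.0, 8.5, 21.6, 21.6, 12.3, 14.7.
Cumulative: 12.3, 22.7, 44.3, 53.3, 61.8, 83.4, 105.0, 117.3, 132.0.
The total first reaches 92 DD on day 7.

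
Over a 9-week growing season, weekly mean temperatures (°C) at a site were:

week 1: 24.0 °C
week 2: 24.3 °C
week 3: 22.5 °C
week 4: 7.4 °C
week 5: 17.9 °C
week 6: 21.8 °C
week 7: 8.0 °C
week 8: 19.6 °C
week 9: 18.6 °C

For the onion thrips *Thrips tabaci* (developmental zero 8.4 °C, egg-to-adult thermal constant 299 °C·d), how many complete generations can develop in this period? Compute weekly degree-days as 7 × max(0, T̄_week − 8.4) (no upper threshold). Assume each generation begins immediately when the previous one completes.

2 generations

Weekly DD (7 × max(0, T̄ − 8.4)): 109.2, 111.3, 98.7, 0.0, 66.5, 93.8, 0.0, 78.4, 71.4.
Season total = 629.3 DD.
Complete generations = ⌊629.3 / 299⌋ = 2.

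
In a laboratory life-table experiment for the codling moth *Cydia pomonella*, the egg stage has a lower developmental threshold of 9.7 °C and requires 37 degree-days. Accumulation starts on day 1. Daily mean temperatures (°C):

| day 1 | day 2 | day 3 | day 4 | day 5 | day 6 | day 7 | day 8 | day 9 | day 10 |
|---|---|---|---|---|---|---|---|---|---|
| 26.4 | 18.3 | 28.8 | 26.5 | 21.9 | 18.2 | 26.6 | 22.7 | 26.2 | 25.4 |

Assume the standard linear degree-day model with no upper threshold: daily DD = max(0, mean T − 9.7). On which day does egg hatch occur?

Daily DD above 9.7 °C: 16.7, 8.6, 19.1, 16.8, 12.2, 8.5, 16.9, 13.0, 16.5, 15.7.
Cumulative: 16.7, 25.3, 44.4, 61.2, 73.4, 81.9, 98.8, 111.8, 128.3, 144.0.
The total first reaches 37 DD on day 3.

day 3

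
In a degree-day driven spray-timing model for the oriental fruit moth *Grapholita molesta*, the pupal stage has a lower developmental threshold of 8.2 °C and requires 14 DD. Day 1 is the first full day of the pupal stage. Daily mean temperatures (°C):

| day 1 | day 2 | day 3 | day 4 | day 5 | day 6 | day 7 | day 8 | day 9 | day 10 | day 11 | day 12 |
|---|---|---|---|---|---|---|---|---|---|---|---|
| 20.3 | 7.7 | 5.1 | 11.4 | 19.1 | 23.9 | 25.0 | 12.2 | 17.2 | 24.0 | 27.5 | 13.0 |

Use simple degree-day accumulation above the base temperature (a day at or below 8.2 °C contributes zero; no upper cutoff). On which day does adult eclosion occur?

Daily DD above 8.2 °C: 12.1, 0.0, 0.0, 3.2, 10.9, 15.7, 16.8, 4.0, 9.0, 15.8, 19.3, 4.8.
Cumulative: 12.1, 12.1, 12.1, 15.3, 26.2, 41.9, 58.7, 62.7, 71.7, 87.5, 106.8, 111.6.
The total first reaches 14 DD on day 4.

day 4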